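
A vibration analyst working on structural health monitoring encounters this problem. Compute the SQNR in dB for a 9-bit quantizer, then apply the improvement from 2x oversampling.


Step 1 — baseline SQNR at Nyquist:
SQNR_base = 6.02*N + 1.76
          = 6.02*9 + 1.76
          = 55.94 dB

Step 2 — oversampling processing gain:
G = 10*log10(OSR) = 10*log10(2) = 3.01 dB

Step 3 — total:
SQNR_total = 55.94 + 3.01 = 58.95 dB

Base SQNR = 55.94 dB; oversampled SQNR = 58.95 dB


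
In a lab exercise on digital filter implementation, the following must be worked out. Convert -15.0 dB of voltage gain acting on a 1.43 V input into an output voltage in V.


Output voltage from dB gain:
V_out = V_in * 10^(gain_dB / 20)
      = 1.43 * 10^(-15.0 / 20)
      = 1.43 * 0.177828
      = 0.2543 V

0.2543 V


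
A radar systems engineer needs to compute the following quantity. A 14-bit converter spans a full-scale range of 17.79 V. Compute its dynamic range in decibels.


Dynamic range from full-scale to LSB:
V_min = V_max / 2^bits = 17.79 / 2^14
DR = 20 * log10(V_max / V_min)
   = 20 * log10(2^14)
   = 20 * 14 * log10(2)
   = 84.29 dB

84.29 dB


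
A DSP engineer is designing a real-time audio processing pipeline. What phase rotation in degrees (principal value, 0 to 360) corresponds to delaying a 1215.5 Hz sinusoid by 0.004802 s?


Phase shift from frequency and time delay:
phi = 360 * f * t_delay
    = 360 * 1215.5 * 0.004802
    = 2101.26 degrees
    mod 360 = 301.26 degrees

301.26 degrees


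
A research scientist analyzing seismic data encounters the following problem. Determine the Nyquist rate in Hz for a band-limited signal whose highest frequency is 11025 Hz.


The Nyquist rate is twice the maximum frequency component.
fs_min = 2 * fmax
      = 2 * 11025
      = 22050 Hz

22050


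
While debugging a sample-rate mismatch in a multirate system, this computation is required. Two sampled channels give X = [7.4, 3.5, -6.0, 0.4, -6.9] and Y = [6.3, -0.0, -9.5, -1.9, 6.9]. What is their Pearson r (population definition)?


Pearson correlation coefficient (population):
r = cov(X,Y) / (std(X) * std(Y))
Mean X = -0.32, Mean Y = 0.36
Cov(X,Y) = 11.1652
Std(X) = 5.482116, Std(Y) = 6.008527
r = 0.339

0.339


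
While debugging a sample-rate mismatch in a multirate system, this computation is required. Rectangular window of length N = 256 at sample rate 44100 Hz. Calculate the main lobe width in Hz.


Main lobe width for a rectangular window:
Width = 2 * fs / N
      = 2 * 44100 / 256
      = 88200 / 256
      = 344.531 Hz

344.531 Hz


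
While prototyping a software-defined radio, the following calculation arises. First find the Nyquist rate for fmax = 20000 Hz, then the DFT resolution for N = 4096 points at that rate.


Step 1 — Nyquist sampling rate:
fs = 2 * fmax = 2 * 20000 = 40000 Hz

Step 2 — DFT bin spacing:
df = fs / N = 40000 / 4096 = 9.7656 Hz

9.7656 Hz


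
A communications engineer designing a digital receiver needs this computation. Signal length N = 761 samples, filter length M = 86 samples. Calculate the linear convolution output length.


Linear convolution output length:
L = N + M - 1
  = 761 + 86 - 1
  = 846 samples

846


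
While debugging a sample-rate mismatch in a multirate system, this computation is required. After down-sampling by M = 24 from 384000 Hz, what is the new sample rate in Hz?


Decimation reduces the sample rate:
fs_out = fs_in / M
       = 384000 / 24
       = 16000.0 Hz

16000.0 Hz


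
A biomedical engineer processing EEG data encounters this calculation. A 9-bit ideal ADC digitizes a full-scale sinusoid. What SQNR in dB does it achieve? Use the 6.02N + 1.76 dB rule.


Theoretical SNR for a full-scale sinusoid:
SNR = 6.02 * N + 1.76
    = 6.02 * 9 + 1.76
    = 54.18 + 1.76
    = 55.94 dB

55.94 dB


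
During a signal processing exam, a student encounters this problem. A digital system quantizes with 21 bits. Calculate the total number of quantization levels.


Number of quantization levels = 2^N
= 2^21
= 2097152

2097152


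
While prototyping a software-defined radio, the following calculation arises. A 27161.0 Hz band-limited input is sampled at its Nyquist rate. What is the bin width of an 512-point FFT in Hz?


Step 1 — Nyquist sampling rate:
fs = 2 * fmax = 2 * 27161.0 = 54322.0 Hz

Step 2 — DFT bin spacing:
df = fs / N = 54322.0 / 512 = 106.0977 Hz

106.0977 Hz


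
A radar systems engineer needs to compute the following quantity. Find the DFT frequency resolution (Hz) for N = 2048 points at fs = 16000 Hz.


DFT frequency resolution:
df = fs / N
   = 16000 / 2048
   = 7.8125 Hz

7.8125 Hz


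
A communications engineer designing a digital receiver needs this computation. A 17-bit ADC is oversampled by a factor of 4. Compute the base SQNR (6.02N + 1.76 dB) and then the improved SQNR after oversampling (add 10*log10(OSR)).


Step 1 — baseline SQNR at Nyquist:
SQNR_base = 6.02*N + 1.76
          = 6.02*17 + 1.76
          = 104.1 dB

Step 2 — oversampling processing gain:
G = 10*log10(OSR) = 10*log10(4) = 6.02 dB

Step 3 — total:
SQNR_total = 104.1 + 6.02 = 110.12 dB

Base SQNR = 104.1 dB; oversampled SQNR = 110.12 dB


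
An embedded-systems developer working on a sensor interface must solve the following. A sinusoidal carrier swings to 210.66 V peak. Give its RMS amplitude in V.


RMS voltage for a sinusoidal waveform:
V_rms = V_peak / sqrt(2)
      = 210.66 / 1.414214
      = 148.959 V

148.959 V


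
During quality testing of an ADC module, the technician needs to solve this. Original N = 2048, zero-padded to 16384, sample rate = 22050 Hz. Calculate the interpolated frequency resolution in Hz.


Frequency resolution after zero-padding:
N_padded = 2048 * 8 = 16384
df = fs / N_padded
   = 22050 / 16384
   = 1.3458 Hz

1.3458 Hz


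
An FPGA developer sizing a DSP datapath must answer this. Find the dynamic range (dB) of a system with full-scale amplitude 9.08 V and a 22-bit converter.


Dynamic range from full-scale to LSB:
V_min = V_max / 2^bits = 9.08 / 2^22
DR = 20 * log10(V_max / V_min)
   = 20 * log10(2^22)
   = 20 * 22 * log10(2)
   = 132.45 dB

132.45 dB


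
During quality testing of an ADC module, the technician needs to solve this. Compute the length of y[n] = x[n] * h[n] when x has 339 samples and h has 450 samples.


Linear convolution output length:
L = N + M - 1
  = 339 + 450 - 1
  = 788 samples

788


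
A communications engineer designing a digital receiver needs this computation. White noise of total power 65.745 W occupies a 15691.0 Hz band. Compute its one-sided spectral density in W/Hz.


Power spectral density:
PSD = P / BW
    = 65.745 / 15691.0
    = 0.00418998 W/Hz

0.00418998 W/Hz


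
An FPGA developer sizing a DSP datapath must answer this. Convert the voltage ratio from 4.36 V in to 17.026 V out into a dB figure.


Voltage gain in dB:
G = 20 * log10(Vout / Vin)
  = 20 * log10(17.026 / 4.36)
  = 20 * log10(3.905046)
  = 20 * 0.591626
  = 11.83 dB

11.83 dB


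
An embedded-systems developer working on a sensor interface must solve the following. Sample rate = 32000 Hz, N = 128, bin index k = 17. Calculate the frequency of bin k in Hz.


Frequency of DFT bin k:
f_k = k * fs / N
    = 17 * 32000 / 128
    = 544000 / 128
    = 4250.0 Hz

4250.0 Hz


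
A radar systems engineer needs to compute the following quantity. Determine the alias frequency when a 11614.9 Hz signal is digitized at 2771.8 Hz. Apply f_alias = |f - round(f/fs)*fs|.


Compute the nearest integer multiple of fs to the signal:
n = round(11614.9 / 2771.8) = 4
f_alias = |11614.9 - 4 * 2771.8|
        = |11614.9 - 11087.2|
        = 527.7 Hz

527.7


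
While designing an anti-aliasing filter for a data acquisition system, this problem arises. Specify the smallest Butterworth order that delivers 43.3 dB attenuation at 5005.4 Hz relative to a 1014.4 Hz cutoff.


Butterworth filter order formula:
n = log10(10^(A/10) - 1) / (2 * log10(f_stop/f_pass))
10^(43.3/10) - 1 = 21378.6209
f_stop/f_pass = 5005.4 / 1014.4 = 4.9343
n = 3.123 -> ceil = 4

4


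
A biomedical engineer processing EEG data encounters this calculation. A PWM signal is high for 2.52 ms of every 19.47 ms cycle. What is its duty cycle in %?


Duty cycle as a percentage:
DC = (t_on / T) * 100
   = (2.52 / 19.47) * 100
   = 0.12943 * 100
   = 12.94 %

12.94 %


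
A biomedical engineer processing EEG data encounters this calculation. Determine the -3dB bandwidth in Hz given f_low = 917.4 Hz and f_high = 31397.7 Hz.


Bandwidth is the difference of -3dB frequencies:
BW = f_high - f_low
   = 31397.7 - 917.4
   = 30480.3 Hz

30480.3 Hz


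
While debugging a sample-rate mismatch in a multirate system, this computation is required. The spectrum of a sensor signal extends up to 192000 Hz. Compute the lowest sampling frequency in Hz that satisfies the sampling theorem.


The Nyquist rate is twice the maximum frequency component.
fs_min = 2 * fmax
      = 2 * 192000
      = 384000 Hz

384000


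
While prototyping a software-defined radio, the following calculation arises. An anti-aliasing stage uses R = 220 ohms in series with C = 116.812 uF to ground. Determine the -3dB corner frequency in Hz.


Cutoff frequency of a first-order RC filter:
fc = 1 / (2 * pi * R * C)
C = 116.812 uF = 0.000116812 F
fc = 1 / (2 * pi * 220 * 0.000116812)
   = 1 / 0.1614693172625
   = 6.193127 Hz

6.193127 Hz


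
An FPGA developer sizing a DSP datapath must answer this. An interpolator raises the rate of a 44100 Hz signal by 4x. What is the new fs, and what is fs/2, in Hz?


Step 1 — output sample rate after interpolation by L:
fs_out = L * fs_in = 4 * 44100 = 176400 Hz

Step 2 — Nyquist frequency of the output stream:
f_Nyq = fs_out / 2 = 176400 / 2 = 88200.0 Hz

fs_out = 176400 Hz; f_Nyquist = 88200.0 Hz


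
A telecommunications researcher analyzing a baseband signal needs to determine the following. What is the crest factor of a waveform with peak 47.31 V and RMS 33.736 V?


Crest factor is the ratio of peak to RMS:
CF = V_peak / V_rms
   = 47.31 / 33.736
   = 1.4024

1.4024


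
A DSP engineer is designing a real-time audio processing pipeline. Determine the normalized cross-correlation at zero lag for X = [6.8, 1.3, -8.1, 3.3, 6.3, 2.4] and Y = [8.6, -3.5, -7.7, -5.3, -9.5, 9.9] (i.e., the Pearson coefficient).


Pearson correlation coefficient (population):
r = cov(X,Y) / (std(X) * std(Y))
Mean X = 2.0, Mean Y = -1.25
Cov(X,Y) = 12.953333
Std(X) = 4.930855, Std(Y) = 7.664583
r = 0.3427

0.3427


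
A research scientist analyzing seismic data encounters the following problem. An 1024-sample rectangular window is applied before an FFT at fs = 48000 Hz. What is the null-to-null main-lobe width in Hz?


Main lobe width for a rectangular window:
Width = 2 * fs / N
      = 2 * 48000 / 1024
      = 96000 / 1024
      = 93.75 Hz

93.75 Hz


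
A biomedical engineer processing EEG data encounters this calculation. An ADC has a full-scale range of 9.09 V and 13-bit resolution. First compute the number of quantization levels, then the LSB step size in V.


Step 1 — number of quantization levels:
L = 2^N = 2^13 = 8192

Step 2 — LSB step size:
delta = Vfs / L
      = 9.09 / 8192
      = 0.00110962 V

Levels = 8192; step size = 0.00110962 V


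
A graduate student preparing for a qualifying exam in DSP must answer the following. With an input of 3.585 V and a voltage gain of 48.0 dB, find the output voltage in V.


Output voltage from dB gain:
V_out = V_in * 10^(gain_dB / 20)
      = 3.585 * 10^(48.0 / 20)
      = 3.585 * 251.188643
      = 900.5113 V

900.5113 V


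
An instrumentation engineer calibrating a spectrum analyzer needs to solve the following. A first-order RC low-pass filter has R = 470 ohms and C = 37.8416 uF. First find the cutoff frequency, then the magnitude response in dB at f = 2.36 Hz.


Step 1 — cutoff frequency:
fc = 1 / (2*pi*R*C)
C = 37.8416 uF = 3.78416e-05 F
fc = 1 / (2*pi*470*3.78416e-05)
   = 8.94855 Hz

Step 2 — magnitude at f = 2.36 Hz:
|H(f)| = 1 / sqrt(1 + (f/fc)^2)
f/fc = 2.36 / 8.94855 = 0.26373
|H| = 1 / sqrt(1 + 0.069554) = 0.966938
|H|_dB = 20*log10(0.966938) = -0.29 dB

fc = 8.94855 Hz; |H(2.36 Hz)| = -0.29 dB


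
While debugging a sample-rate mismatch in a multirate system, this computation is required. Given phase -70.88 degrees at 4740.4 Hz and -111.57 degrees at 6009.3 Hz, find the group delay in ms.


Group delay from phase difference:
tau = -d(phi)/d(omega)
d(phi) = -40.69 deg = -0.710174 rad
d(omega) = 2*pi*(6009.3 - 4740.4) = 7972.7338 rad/s
tau = -(-0.710174) / 7972.7338
    = 0.0891 ms

0.0891 ms


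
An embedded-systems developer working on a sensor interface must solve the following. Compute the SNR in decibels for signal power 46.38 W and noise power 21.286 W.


SNR in decibels:
SNR = 10 * log10(Ps / Pn)
    = 10 * log10(46.38 / 21.286)
    = 10 * log10(2.1789)
    = 10 * 0.3382
    = 3.38 dB

3.38 dB


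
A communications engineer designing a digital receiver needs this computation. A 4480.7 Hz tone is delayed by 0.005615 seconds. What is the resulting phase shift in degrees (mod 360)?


Phase shift from frequency and time delay:
phi = 360 * f * t_delay
    = 360 * 4480.7 * 0.005615
    = 9057.29 degrees
    mod 360 = 57.29 degrees

57.29 degrees


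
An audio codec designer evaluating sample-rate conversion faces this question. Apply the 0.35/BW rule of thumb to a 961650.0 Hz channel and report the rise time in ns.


Rise time from bandwidth relationship:
tr = 0.35 / BW
   = 0.35 / 961650.0
   = 3.639577809e-07 s
   = 363.9578 ns

363.9578 ns


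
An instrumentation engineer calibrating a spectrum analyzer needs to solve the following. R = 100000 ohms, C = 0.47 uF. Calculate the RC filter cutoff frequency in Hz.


Cutoff frequency of a first-order RC filter:
fc = 1 / (2 * pi * R * C)
C = 0.47 uF = 4.7e-07 F
fc = 1 / (2 * pi * 100000 * 4.7e-07)
   = 1 / 0.29530970943744
   = 3.386275 Hz

3.386275 Hz


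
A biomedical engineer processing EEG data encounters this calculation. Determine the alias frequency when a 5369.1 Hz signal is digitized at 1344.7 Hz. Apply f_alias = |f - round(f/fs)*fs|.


Compute the nearest integer multiple of fs to the signal:
n = round(5369.1 / 1344.7) = 4
f_alias = |5369.1 - 4 * 1344.7|
        = |5369.1 - 5378.8|
        = 9.7 Hz

9.7


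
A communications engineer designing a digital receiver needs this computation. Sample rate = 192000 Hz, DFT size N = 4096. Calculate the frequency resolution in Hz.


DFT frequency resolution:
df = fs / N
   = 192000 / 4096
   = 46.875 Hz

46.875 Hz


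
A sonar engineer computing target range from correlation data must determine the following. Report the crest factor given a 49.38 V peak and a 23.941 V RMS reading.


Crest factor is the ratio of peak to RMS:
CF = V_peak / V_rms
   = 49.38 / 23.941
   = 2.0626

2.0626


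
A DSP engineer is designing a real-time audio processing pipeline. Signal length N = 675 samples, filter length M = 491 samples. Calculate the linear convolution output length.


Linear convolution output length:
L = N + M - 1
  = 675 + 491 - 1
  = 1165 samples

1165


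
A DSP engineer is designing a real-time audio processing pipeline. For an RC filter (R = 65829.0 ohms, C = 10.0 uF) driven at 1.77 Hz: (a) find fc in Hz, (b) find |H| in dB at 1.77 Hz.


Step 1 — cutoff frequency:
fc = 1 / (2*pi*R*C)
C = 10.0 uF = 1e-05 F
fc = 1 / (2*pi*65829.0*1e-05)
   = 0.24177 Hz

Step 2 — magnitude at f = 1.77 Hz:
|H(f)| = 1 / sqrt(1 + (f/fc)^2)
f/fc = 1.77 / 0.24177 = 7.321008
|H| = 1 / sqrt(1 + 53.597158) = 0.1353365
|H|_dB = 20*log10(0.1353365) = -17.37 dB

fc = 0.24177 Hz; |H(1.77 Hz)| = -17.37 dB


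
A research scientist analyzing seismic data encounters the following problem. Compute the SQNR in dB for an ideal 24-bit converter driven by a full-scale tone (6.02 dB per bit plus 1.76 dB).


Theoretical SNR for a full-scale sinusoid:
SNR = 6.02 * N + 1.76
    = 6.02 * 24 + 1.76
    = 144.48 + 1.76
    = 146.24 dB

146.24 dB


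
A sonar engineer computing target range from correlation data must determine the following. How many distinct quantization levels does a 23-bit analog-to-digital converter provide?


Number of quantization levels = 2^N
= 2^23
= 8388608

8388608


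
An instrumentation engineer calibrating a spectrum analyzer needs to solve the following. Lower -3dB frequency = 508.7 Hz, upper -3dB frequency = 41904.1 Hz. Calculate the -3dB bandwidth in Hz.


Bandwidth is the difference of -3dB frequencies:
BW = f_high - f_low
   = 41904.1 - 508.7
   = 41395.4 Hz

41395.4 Hz


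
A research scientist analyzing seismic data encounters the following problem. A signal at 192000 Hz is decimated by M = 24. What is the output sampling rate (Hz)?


Decimation reduces the sample rate:
fs_out = fs_in / M
       = 192000 / 24
       = 8000.0 Hz

8000.0 Hz


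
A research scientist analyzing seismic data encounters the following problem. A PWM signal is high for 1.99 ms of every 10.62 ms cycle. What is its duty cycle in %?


Duty cycle as a percentage:
DC = (t_on / T) * 100
   = (1.99 / 10.62) * 100
   = 0.187382 * 100
   = 18.74 %

18.74 %


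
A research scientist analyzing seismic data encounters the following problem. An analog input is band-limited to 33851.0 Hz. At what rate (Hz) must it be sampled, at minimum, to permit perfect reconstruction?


The Nyquist rate is twice the maximum frequency component.
fs_min = 2 * fmax
      = 2 * 33851.0
      = 67702.0 Hz

67702.0


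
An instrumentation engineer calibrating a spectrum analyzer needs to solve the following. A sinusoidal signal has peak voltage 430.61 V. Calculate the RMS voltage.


RMS voltage for a sinusoidal waveform:
V_rms = V_peak / sqrt(2)
      = 430.61 / 1.414214
      = 304.487 V

304.487 V


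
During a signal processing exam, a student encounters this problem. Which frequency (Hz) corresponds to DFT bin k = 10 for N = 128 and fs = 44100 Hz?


Frequency of DFT bin k:
f_k = k * fs / N
    = 10 * 44100 / 128
    = 441000 / 128
    = 3445.312 Hz

3445.312 Hz


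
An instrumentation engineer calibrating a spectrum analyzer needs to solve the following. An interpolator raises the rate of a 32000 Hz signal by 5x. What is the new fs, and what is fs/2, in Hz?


Step 1 — output sample rate after interpolation by L:
fs_out = L * fs_in = 5 * 32000 = 160000 Hz

Step 2 — Nyquist frequency of the output stream:
f_Nyq = fs_out / 2 = 160000 / 2 = 80000.0 Hz

fs_out = 160000 Hz; f_Nyquist = 80000.0 Hz


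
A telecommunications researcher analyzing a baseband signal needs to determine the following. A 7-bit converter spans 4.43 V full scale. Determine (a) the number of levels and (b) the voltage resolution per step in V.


Step 1 — number of quantization levels:
L = 2^N = 2^7 = 128

Step 2 — LSB step size:
delta = Vfs / L
      = 4.43 / 128
      = 0.03460937 V

Levels = 128; step size = 0.03460937 V


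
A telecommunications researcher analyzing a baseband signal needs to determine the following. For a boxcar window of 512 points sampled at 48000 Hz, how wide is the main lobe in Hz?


Main lobe width for a rectangular window:
Width = 2 * fs / N
      = 2 * 48000 / 512
      = 96000 / 512
      = 187.5 Hz

187.5 Hz


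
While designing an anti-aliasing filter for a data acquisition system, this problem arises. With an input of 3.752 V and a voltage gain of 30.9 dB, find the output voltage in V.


Output voltage from dB gain:
V_out = V_in * 10^(gain_dB / 20)
      = 3.752 * 10^(30.9 / 20)
      = 3.752 * 35.075187
      = 131.6021 V

131.6021 V


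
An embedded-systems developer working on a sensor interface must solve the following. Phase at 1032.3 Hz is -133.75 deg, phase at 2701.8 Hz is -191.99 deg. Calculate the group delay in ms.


Group delay from phase difference:
tau = -d(phi)/d(omega)
d(phi) = -58.24 deg = -1.01648 rad
d(omega) = 2*pi*(2701.8 - 1032.3) = 10489.7779 rad/s
tau = -(-1.01648) / 10489.7779
    = 0.0969 ms

0.0969 ms


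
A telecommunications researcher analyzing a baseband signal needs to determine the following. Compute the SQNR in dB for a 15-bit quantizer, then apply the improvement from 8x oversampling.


Step 1 — baseline SQNR at Nyquist:
SQNR_base = 6.02*N + 1.76
          = 6.02*15 + 1.76
          = 92.06 dB

Step 2 — oversampling processing gain:
G = 10*log10(OSR) = 10*log10(8) = 9.03 dB

Step 3 — total:
SQNR_total = 92.06 + 9.03 = 101.09 dB

Base SQNR = 92.06 dB; oversampled SQNR = 101.09 dB


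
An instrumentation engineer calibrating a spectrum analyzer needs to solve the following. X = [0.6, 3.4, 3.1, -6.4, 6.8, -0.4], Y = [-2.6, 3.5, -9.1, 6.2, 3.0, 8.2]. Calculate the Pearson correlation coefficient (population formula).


Pearson correlation coefficient (population):
r = cov(X,Y) / (std(X) * std(Y))
Mean X = 1.1833, Mean Y = 1.5333
Cov(X,Y) = -8.552778
Std(X) = 4.092439, Std(Y) = 5.807945
r = -0.3598

-0.3598


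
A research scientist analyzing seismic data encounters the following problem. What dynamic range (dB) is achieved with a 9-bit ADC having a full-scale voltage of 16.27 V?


Dynamic range from full-scale to LSB:
V_min = V_max / 2^bits = 16.27 / 2^9
DR = 20 * log10(V_max / V_min)
   = 20 * log10(2^9)
   = 20 * 9 * log10(2)
   = 54.19 dB

54.19 dB


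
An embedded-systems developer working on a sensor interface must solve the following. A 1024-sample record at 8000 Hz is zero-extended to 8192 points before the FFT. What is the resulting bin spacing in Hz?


Frequency resolution after zero-padding:
N_padded = 1024 * 8 = 8192
df = fs / N_padded
   = 8000 / 8192
   = 0.9766 Hz

0.9766 Hz


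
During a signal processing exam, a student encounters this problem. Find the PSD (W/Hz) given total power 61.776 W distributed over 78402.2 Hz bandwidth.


Power spectral density:
PSD = P / BW
    = 61.776 / 78402.2
    = 0.00078794 W/Hz

0.00078794 W/Hz


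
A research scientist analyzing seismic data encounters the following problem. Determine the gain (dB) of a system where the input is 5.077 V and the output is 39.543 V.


Voltage gain in dB:
G = 20 * log10(Vout / Vin)
  = 20 * log10(39.543 / 5.077)
  = 20 * log10(7.788655)
  = 20 * 0.891462
  = 17.83 dB

17.83 dB


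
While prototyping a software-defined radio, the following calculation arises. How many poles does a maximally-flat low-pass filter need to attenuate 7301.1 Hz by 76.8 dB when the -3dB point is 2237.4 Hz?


Butterworth filter order formula:
n = log10(10^(A/10) - 1) / (2 * log10(f_stop/f_pass))
10^(76.8/10) - 1 = 47863008.2323
f_stop/f_pass = 7301.1 / 2237.4 = 3.2632
n = 7.476 -> ceil = 8

8


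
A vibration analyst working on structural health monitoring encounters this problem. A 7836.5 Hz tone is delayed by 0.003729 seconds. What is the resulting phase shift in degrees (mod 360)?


Phase shift from frequency and time delay:
phi = 360 * f * t_delay
    = 360 * 7836.5 * 0.003729
    = 10520.03 degrees
    mod 360 = 80.03 degrees

80.03 degrees


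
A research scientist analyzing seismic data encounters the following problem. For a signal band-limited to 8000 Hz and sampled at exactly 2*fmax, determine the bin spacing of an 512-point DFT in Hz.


Step 1 — Nyquist sampling rate:
fs = 2 * fmax = 2 * 8000 = 16000 Hz

Step 2 — DFT bin spacing:
df = fs / N = 16000 / 512 = 31.25 Hz

31.25 Hz


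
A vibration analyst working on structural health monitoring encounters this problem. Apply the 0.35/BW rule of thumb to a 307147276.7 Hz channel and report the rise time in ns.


Rise time from bandwidth relationship:
tr = 0.35 / BW
   = 0.35 / 307147276.7
   = 1.139518487e-09 s
   = 1.1395 ns

1.1395 ns


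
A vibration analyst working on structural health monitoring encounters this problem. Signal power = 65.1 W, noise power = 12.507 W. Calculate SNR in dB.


SNR in decibels:
SNR = 10 * log10(Ps / Pn)
    = 10 * log10(65.1 / 12.507)
    = 10 * log10(5.2051)
    = 10 * 0.7164
    = 7.16 dB

7.16 dB


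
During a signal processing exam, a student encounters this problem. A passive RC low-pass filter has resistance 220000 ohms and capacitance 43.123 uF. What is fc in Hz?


Cutoff frequency of a first-order RC filter:
fc = 1 / (2 * pi * R * C)
C = 43.123 uF = 4.3123e-05 F
fc = 1 / (2 * pi * 220000 * 4.3123e-05)
   = 1 / 59.608956000331
   = 0.016776 Hz

0.016776 Hz


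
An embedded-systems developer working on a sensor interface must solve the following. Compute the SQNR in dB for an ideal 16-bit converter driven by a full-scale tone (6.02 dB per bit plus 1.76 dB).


Theoretical SNR for a full-scale sinusoid:
SNR = 6.02 * N + 1.76
    = 6.02 * 16 + 1.76
    = 96.32 + 1.76
    = 98.08 dB

98.08 dB


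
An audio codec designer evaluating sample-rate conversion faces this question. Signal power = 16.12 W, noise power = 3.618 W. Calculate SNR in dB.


SNR in decibels:
SNR = 10 * log10(Ps / Pn)
    = 10 * log10(16.12 / 3.618)
    = 10 * log10(4.4555)
    = 10 * 0.6489
    = 6.49 dB

6.49 dB


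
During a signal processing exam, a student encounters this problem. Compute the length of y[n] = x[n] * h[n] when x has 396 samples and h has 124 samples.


Linear convolution output length:
L = N + M - 1
  = 396 + 124 - 1
  = 519 samples

519


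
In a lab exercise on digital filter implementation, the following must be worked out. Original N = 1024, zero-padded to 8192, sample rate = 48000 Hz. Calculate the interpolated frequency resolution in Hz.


Frequency resolution after zero-padding:
N_padded = 1024 * 8 = 8192
df = fs / N_padded
   = 48000 / 8192
   = 5.8594 Hz

5.8594 Hz


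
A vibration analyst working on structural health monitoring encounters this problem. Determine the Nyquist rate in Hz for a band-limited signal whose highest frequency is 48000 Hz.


The Nyquist rate is twice the maximum frequency component.
fs_min = 2 * fmax
      = 2 * 48000
      = 96000 Hz

96000


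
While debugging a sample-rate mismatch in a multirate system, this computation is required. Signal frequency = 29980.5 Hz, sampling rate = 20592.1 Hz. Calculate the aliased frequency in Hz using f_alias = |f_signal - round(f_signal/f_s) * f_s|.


Compute the nearest integer multiple of fs to the signal:
n = round(29980.5 / 20592.1) = 1
f_alias = |29980.5 - 1 * 20592.1|
        = |29980.5 - 20592.1|
        = 9388.4 Hz

9388.4


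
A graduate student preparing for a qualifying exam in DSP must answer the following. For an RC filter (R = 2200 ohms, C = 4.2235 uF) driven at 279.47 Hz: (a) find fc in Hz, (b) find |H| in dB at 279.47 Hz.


Step 1 — cutoff frequency:
fc = 1 / (2*pi*R*C)
C = 4.2235 uF = 4.2235e-06 F
fc = 1 / (2*pi*2200*4.2235e-06)
   = 17.1287 Hz

Step 2 — magnitude at f = 279.47 Hz:
|H(f)| = 1 / sqrt(1 + (f/fc)^2)
f/fc = 279.47 / 17.1287 = 16.315891
|H| = 1 / sqrt(1 + 266.208299) = 0.0611751
|H|_dB = 20*log10(0.0611751) = -24.27 dB

fc = 17.1287 Hz; |H(279.47 Hz)| = -24.27 dB


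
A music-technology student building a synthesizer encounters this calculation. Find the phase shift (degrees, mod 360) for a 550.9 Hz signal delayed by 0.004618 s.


Phase shift from frequency and time delay:
phi = 360 * f * t_delay
    = 360 * 550.9 * 0.004618
    = 915.86 degrees
    mod 360 = 195.86 degrees

195.86 degrees


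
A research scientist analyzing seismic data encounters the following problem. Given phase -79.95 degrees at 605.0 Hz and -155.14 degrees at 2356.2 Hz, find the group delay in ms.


Group delay from phase difference:
tau = -d(phi)/d(omega)
d(phi) = -75.19 deg = -1.312313 rad
d(omega) = 2*pi*(2356.2 - 605.0) = 11003.1141 rad/s
tau = -(-1.312313) / 11003.1141
    = 0.1193 ms

0.1193 ms


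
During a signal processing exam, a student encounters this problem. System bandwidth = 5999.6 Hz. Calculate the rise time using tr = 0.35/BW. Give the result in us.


Rise time from bandwidth relationship:
tr = 0.35 / BW
   = 0.35 / 5999.6
   = 5.833722248e-05 s
   = 58.3372 us

58.3372 us


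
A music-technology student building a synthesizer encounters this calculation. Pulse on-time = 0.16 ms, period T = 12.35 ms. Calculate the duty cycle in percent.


Duty cycle as a percentage:
DC = (t_on / T) * 100
   = (0.16 / 12.35) * 100
   = 0.012955 * 100
   = 1.3 %

1.3 %


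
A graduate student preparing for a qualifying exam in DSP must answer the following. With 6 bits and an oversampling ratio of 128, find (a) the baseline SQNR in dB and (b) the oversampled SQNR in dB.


Step 1 — baseline SQNR at Nyquist:
SQNR_base = 6.02*N + 1.76
          = 6.02*6 + 1.76
          = 37.88 dB

Step 2 — oversampling processing gain:
G = 10*log10(OSR) = 10*log10(128) = 21.07 dB

Step 3 — total:
SQNR_total = 37.88 + 21.07 = 58.95 dB

Base SQNR = 37.88 dB; oversampled SQNR = 58.95 dB


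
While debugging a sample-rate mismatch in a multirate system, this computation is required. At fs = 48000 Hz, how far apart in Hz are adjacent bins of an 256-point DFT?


DFT frequency resolution:
df = fs / N
   = 48000 / 256
   = 187.5 Hz

187.5 Hz


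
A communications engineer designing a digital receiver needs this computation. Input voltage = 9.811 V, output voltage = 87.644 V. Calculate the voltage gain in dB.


Voltage gain in dB:
G = 20 * log10(Vout / Vin)
  = 20 * log10(87.644 / 9.811)
  = 20 * log10(8.933238)
  = 20 * 0.951009
  = 19.02 dB

19.02 dB


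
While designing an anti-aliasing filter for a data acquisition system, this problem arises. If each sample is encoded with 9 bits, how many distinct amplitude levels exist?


Number of quantization levels = 2^N
= 2^9
= 512

512


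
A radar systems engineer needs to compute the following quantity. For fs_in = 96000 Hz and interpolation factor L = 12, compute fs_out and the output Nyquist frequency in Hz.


Step 1 — output sample rate after interpolation by L:
fs_out = L * fs_in = 12 * 96000 = 1152000 Hz

Step 2 — Nyquist frequency of the output stream:
f_Nyq = fs_out / 2 = 1152000 / 2 = 576000.0 Hz

fs_out = 1152000 Hz; f_Nyquist = 576000.0 Hz


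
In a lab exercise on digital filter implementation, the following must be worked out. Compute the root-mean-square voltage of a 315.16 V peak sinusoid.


RMS voltage for a sinusoidal waveform:
V_rms = V_peak / sqrt(2)
      = 315.16 / 1.414214
      = 222.852 V

222.852 V


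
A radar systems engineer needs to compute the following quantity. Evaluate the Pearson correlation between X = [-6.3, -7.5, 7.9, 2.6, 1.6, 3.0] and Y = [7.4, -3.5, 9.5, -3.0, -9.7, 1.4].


Pearson correlation coefficient (population):
r = cov(X,Y) / (std(X) * std(Y))
Mean X = 0.2167, Mean Y = 0.35
Cov(X,Y) = 5.850833
Std(X) = 5.421997, Std(Y) = 6.602714
r = 0.1634

0.1634


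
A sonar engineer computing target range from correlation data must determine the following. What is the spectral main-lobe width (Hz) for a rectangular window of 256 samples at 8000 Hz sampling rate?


Main lobe width for a rectangular window:
Width = 2 * fs / N
      = 2 * 8000 / 256
      = 16000 / 256
      = 62.5 Hz

62.5 Hz


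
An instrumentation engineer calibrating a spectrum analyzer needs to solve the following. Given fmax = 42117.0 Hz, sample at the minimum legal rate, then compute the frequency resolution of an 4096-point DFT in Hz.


Step 1 — Nyquist sampling rate:
fs = 2 * fmax = 2 * 42117.0 = 84234.0 Hz

Step 2 — DFT bin spacing:
df = fs / N = 84234.0 / 4096 = 20.5649 Hz

20.5649 Hz


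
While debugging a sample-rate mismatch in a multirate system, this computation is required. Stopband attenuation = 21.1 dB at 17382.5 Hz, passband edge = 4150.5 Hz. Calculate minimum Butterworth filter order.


Butterworth filter order formula:
n = log10(10^(A/10) - 1) / (2 * log10(f_stop/f_pass))
10^(21.1/10) - 1 = 127.825
f_stop/f_pass = 17382.5 / 4150.5 = 4.188
n = 1.6934 -> ceil = 2

2


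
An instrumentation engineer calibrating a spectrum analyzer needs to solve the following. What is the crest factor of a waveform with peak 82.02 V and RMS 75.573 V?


Crest factor is the ratio of peak to RMS:
CF = V_peak / V_rms
   = 82.02 / 75.573
   = 1.0853

1.0853


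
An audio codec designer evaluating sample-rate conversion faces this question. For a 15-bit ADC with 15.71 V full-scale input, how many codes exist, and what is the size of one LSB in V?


Step 1 — number of quantization levels:
L = 2^N = 2^15 = 32768

Step 2 — LSB step size:
delta = Vfs / L
      = 15.71 / 32768
      = 0.00047943 V

Levels = 32768; step size = 0.00047943 V


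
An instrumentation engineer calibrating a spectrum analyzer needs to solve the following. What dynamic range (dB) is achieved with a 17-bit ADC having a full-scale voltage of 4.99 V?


Dynamic range from full-scale to LSB:
V_min = V_max / 2^bits = 4.99 / 2^17
DR = 20 * log10(V_max / V_min)
   = 20 * log10(2^17)
   = 20 * 17 * log10(2)
   = 102.35 dB

102.35 dB


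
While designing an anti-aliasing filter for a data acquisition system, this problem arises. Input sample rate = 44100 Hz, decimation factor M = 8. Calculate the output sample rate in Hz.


Decimation reduces the sample rate:
fs_out = fs_in / M
       = 44100 / 8
       = 5512.5 Hz

5512.5 Hz


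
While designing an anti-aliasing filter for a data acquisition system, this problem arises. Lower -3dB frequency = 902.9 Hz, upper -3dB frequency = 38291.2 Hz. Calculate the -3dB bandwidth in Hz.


Bandwidth is the difference of -3dB frequencies:
BW = f_high - f_low
   = 38291.2 - 902.9
   = 37388.3 Hz

37388.3 Hz


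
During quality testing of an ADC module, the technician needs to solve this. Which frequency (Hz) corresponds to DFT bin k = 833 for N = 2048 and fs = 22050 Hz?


Frequency of DFT bin k:
f_k = k * fs / N
    = 833 * 22050 / 2048
    = 18367650 / 2048
    = 8968.579 Hz

8968.579 Hz


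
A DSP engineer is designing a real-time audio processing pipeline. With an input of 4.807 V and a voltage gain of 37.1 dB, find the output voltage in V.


Output voltage from dB gain:
V_out = V_in * 10^(gain_dB / 20)
      = 4.807 * 10^(37.1 / 20)
      = 4.807 * 71.614341
      = 344.2501 V

344.2501 V


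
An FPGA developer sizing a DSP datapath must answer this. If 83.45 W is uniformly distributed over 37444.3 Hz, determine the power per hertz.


Power spectral density:
PSD = P / BW
    = 83.45 / 37444.3
    = 0.00222864 W/Hz

0.00222864 W/Hz


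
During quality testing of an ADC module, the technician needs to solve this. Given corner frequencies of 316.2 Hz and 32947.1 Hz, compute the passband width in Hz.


Bandwidth is the difference of -3dB frequencies:
BW = f_high - f_low
   = 32947.1 - 316.2
   = 32630.9 Hz

32630.9 Hz


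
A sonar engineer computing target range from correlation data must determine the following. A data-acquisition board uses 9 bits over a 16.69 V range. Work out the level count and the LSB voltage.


Step 1 — number of quantization levels:
L = 2^N = 2^9 = 512

Step 2 — LSB step size:
delta = Vfs / L
      = 16.69 / 512
      = 0.03259766 V

Levels = 512; step size = 0.03259766 V


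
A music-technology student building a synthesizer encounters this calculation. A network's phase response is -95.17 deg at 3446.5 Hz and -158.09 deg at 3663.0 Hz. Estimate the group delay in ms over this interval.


Group delay from phase difference:
tau = -d(phi)/d(omega)
d(phi) = -62.92 deg = -1.098161 rad
d(omega) = 2*pi*(3663.0 - 3446.5) = 1360.3096 rad/s
tau = -(-1.098161) / 1360.3096
    = 0.8073 ms

0.8073 ms


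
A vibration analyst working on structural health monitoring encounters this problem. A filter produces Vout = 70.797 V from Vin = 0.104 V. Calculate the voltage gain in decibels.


Voltage gain in dB:
G = 20 * log10(Vout / Vin)
  = 20 * log10(70.797 / 0.104)
  = 20 * log10(680.740385)
  = 20 * 2.832982
  = 56.66 dB

56.66 dB


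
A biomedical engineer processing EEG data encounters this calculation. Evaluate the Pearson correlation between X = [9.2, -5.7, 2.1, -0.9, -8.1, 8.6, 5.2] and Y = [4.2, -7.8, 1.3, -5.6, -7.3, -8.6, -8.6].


Pearson correlation coefficient (population):
r = cov(X,Y) / (std(X) * std(Y))
Mean X = 1.4857, Mean Y = -4.6286
Cov(X,Y) = 11.35102
Std(X) = 6.250812, Std(Y) = 4.822185
r = 0.3766

0.3766


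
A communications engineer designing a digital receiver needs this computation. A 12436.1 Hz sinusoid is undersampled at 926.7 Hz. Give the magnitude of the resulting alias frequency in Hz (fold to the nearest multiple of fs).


Compute the nearest integer multiple of fs to the signal:
n = round(12436.1 / 926.7) = 13
f_alias = |12436.1 - 13 * 926.7|
        = |12436.1 - 12047.1|
        = 389.0 Hz

389.0


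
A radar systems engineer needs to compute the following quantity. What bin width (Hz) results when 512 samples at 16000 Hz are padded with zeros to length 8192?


Frequency resolution after zero-padding:
N_padded = 512 * 16 = 8192
df = fs / N_padded
   = 16000 / 8192
   = 1.9531 Hz

1.9531 Hz


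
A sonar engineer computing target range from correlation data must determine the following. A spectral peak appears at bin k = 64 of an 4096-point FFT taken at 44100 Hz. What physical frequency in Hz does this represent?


Frequency of DFT bin k:
f_k = k * fs / N
    = 64 * 44100 / 4096
    = 2822400 / 4096
    = 689.062 Hz

689.062 Hz


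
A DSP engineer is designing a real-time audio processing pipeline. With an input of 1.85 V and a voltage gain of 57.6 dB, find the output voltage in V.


Output voltage from dB gain:
V_out = V_in * 10^(gain_dB / 20)
      = 1.85 * 10^(57.6 / 20)
      = 1.85 * 758.577575
      = 1403.3685 V

1403.3685 V


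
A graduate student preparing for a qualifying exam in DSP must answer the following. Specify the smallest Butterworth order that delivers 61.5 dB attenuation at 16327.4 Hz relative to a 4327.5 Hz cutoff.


Butterworth filter order formula:
n = log10(10^(A/10) - 1) / (2 * log10(f_stop/f_pass))
10^(61.5/10) - 1 = 1412536.5446
f_stop/f_pass = 16327.4 / 4327.5 = 3.7729
n = 5.3322 -> ceil = 6

6


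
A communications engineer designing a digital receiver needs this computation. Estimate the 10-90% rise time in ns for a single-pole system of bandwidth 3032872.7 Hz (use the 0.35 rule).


Rise time from bandwidth relationship:
tr = 0.35 / BW
   = 0.35 / 3032872.7
   = 1.1540214e-07 s
   = 115.4021 ns

115.4021 ns


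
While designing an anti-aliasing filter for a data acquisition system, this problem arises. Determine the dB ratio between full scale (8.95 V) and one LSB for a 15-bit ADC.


Dynamic range from full-scale to LSB:
V_min = V_max / 2^bits = 8.95 / 2^15
DR = 20 * log10(V_max / V_min)
   = 20 * log10(2^15)
   = 20 * 15 * log10(2)
   = 90.31 dB

90.31 dB


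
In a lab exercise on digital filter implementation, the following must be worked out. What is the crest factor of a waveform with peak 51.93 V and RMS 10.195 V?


Crest factor is the ratio of peak to RMS:
CF = V_peak / V_rms
   = 51.93 / 10.195
   = 5.0937

5.0937


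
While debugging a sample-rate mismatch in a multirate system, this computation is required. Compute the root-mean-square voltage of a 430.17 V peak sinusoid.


RMS voltage for a sinusoidal waveform:
V_rms = V_peak / sqrt(2)
      = 430.17 / 1.414214
      = 304.176 V

304.176 V


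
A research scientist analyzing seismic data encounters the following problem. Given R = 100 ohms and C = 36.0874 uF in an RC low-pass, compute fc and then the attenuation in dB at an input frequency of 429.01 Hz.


Step 1 — cutoff frequency:
fc = 1 / (2*pi*R*C)
C = 36.0874 uF = 3.60874e-05 F
fc = 1 / (2*pi*100*3.60874e-05)
   = 44.1026 Hz

Step 2 — magnitude at f = 429.01 Hz:
|H(f)| = 1 / sqrt(1 + (f/fc)^2)
f/fc = 429.01 / 44.1026 = 9.727544
|H| = 1 / sqrt(1 + 94.625112) = 0.1022619
|H|_dB = 20*log10(0.1022619) = -19.81 dB

fc = 44.1026 Hz; |H(429.01 Hz)| = -19.81 dB


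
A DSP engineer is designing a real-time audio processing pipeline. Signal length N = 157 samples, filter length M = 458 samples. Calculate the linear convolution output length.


Linear convolution output length:
L = N + M - 1
  = 157 + 458 - 1
  = 614 samples

614
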